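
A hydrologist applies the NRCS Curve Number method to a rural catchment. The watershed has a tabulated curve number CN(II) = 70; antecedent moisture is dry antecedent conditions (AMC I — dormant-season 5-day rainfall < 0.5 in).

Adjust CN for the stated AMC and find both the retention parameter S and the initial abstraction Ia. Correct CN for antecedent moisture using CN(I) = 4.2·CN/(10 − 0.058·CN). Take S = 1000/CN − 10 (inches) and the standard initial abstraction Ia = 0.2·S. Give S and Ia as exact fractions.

CN(I) from CN(II)=70: (4.2·70)/(10 − 0.058·70) = 4900/99 ≈ 49.495
Max retention: S = 1000/(4900/99) − 10 = 500/49 in (≈ 10.204 in)
Ia = 0.2S: 0.2·10.204 = 2.041 in (exactly 100/49)

S = 500/49 in ≈ 10.204 in; Ia = 100/49 in ≈ 2.041 in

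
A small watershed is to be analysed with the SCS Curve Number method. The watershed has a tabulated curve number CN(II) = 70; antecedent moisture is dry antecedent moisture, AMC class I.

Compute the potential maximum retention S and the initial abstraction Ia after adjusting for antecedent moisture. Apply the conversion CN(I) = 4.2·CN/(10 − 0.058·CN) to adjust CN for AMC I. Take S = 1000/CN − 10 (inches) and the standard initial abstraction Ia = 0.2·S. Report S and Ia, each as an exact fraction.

Dry (AMC I): CN(I) = 4.2·70/(10 − 0.058·70) = 294/(297/50) = 4900/99 ≈ 49.495
S = 1000/(4900/99) − 10 = 500/49 in ≈ 10.204 in
Initial abstraction Ia = S/5 = (500/49)/5 = 100/49 ≈ 2.041 in

S = 500/49 in ≈ 10.204 in; Ia = 100/49 in ≈ 2.041 in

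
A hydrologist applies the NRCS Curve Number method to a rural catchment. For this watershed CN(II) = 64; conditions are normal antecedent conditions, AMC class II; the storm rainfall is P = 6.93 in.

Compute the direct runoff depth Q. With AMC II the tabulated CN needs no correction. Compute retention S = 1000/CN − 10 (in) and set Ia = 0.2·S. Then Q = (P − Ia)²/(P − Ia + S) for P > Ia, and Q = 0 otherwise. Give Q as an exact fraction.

CN(II) = 64; AMC II needs no correction.
S = 1000/64 − 10 = 45/8 in ≈ 5.625 in
Ia = 0.2·(45/8) = 9/8 in ≈ 1.125 in
P − Ia = 6.930 − 1.125 = 1161/200 ≈ 5.805 in (> 0, runoff occurs)
Q: (1161/200)² ÷ (1143/100) = 149769/50800 in (≈ 2.948 in)

Q = 149769/50800 in ≈ 2.948 in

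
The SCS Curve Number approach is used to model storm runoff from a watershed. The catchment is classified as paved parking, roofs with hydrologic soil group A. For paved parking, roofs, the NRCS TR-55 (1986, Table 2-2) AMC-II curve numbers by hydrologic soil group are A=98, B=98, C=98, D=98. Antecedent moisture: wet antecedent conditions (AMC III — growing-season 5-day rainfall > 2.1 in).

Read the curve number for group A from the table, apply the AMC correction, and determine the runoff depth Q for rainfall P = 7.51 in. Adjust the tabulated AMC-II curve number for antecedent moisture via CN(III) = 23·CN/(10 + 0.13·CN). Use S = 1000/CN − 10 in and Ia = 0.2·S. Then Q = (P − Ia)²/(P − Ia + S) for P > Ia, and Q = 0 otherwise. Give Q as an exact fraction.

NRCS table: paved parking, roofs, soil group A → CN(II) = 98
Wet (AMC III): CN(III) = 23·98/(10 + 0.13·98) = 2254/(1137/50) = 112700/1137 ≈ 99.120
Retention S: 1000/CN − 10 with CN=99.120 → S = 100/1127 ≈ 0.089 in
Initial abstraction Ia = S/5 = (100/1127)/5 = 20/1127 ≈ 0.018 in
P − Ia = 7.510 − 0.018 = 844377/112700 ≈ 7.492 in (> 0, runoff occurs)
Q = (844377/112700)²/((844377/112700) + 100/1127) = (712972518129/12701290000)/(854377/112700) = 712972518129/96288287900 in ≈ 7.405 in

Q = 712972518129/96288287900 in ≈ 7.405 in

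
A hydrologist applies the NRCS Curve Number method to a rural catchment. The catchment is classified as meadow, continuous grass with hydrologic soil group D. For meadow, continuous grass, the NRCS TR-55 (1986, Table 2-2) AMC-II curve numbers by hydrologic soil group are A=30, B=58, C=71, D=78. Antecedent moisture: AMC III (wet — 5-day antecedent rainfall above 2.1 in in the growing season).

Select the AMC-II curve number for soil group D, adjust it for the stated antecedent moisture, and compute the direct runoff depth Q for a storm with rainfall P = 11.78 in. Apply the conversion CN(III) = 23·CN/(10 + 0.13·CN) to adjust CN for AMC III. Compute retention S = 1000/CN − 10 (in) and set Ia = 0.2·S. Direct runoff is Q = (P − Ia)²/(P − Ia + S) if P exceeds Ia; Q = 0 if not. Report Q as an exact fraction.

Q = 267633432889/25669135050 in ≈ 10.426 in

NRCS table: meadow, continuous grass, soil group D → CN(II) = 78
Adjust CN=78 to AMC III: 23·78/(10 + 0.13·78) → 1794 ÷ (1007/50) = 89700/1007 ≈ 89.076
S = 1000/(89700/1007) − 10 = 1100/897 in ≈ 1.226 in
Initial abstraction Ia = S/5 = (1100/897)/5 = 220/897 ≈ 0.245 in
Excess rainfall: 11.780 − 0.245 = 11.535 in; P > Ia so Q > 0
Q: (517333/44850)² ÷ (572333/44850) = 267633432889/25669135050 in (≈ 10.426 in)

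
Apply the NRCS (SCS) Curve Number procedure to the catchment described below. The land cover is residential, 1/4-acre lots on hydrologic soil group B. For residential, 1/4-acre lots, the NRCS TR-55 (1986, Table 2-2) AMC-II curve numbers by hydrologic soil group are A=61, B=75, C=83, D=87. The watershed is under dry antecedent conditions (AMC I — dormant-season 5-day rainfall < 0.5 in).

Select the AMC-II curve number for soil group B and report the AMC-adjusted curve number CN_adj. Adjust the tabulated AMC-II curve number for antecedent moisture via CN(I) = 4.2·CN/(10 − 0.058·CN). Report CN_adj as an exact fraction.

CN_adj = 6300/113 ≈ 55.752

NRCS table: residential, 1/4-acre lots, soil group B → CN(II) = 75
CN(I) from CN(II)=75: (4.2·75)/(10 − 0.058·75) = 6300/113 ≈ 55.752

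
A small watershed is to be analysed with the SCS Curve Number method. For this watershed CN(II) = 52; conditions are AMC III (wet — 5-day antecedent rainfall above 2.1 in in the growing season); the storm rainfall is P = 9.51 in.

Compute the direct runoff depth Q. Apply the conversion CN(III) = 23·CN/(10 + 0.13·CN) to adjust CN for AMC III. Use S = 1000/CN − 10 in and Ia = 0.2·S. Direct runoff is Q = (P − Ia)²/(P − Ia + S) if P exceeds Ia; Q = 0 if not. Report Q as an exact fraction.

CN(III) from CN(II)=52: (23·52)/(10 + 0.13·52) = 29900/419 ≈ 71.360
Max retention: S = 1000/(29900/419) − 10 = 1200/299 in (≈ 4.013 in)
Initial abstraction Ia = S/5 = (1200/299)/5 = 240/299 ≈ 0.803 in
Excess rainfall: 9.510 − 0.803 = 8.707 in; P > Ia so Q > 0
Q = (260349/29900)²/((260349/29900) + 1200/299) = (67781601801/894010000)/(380349/29900) = 7531289089/1263603900 in ≈ 5.960 in

Q = 7531289089/1263603900 in ≈ 5.960 in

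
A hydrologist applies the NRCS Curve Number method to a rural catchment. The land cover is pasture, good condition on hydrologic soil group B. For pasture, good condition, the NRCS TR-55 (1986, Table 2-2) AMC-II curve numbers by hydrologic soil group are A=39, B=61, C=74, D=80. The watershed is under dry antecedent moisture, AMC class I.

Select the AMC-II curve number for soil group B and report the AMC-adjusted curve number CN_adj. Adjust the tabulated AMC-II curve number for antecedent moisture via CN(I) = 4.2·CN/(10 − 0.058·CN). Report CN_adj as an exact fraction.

NRCS table: pasture, good condition, soil group B → CN(II) = 61
Dry (AMC I): CN(I) = 4.2·61/(10 − 0.058·61) = (1281/5)/(3231/500) = 42700/1077 ≈ 39.647

CN_adj = 42700/1077 ≈ 39.647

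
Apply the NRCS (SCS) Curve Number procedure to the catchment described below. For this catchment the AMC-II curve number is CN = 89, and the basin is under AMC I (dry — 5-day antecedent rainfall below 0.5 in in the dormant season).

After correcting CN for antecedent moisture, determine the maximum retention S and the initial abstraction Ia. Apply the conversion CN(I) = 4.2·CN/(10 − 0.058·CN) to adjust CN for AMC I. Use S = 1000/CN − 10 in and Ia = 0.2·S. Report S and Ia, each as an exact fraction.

S = 5500/1869 in ≈ 2.943 in; Ia = 1100/1869 in ≈ 0.589 in

Dry (AMC I): CN(I) = 4.2·89/(10 − 0.058·89) = (1869/5)/(2419/500) = 186900/2419 ≈ 77.263
S = 1000/(186900/2419) − 10 = 5500/1869 in ≈ 2.943 in
Ia = 0.2S: 0.2·2.943 = 0.589 in (exactly 1100/1869)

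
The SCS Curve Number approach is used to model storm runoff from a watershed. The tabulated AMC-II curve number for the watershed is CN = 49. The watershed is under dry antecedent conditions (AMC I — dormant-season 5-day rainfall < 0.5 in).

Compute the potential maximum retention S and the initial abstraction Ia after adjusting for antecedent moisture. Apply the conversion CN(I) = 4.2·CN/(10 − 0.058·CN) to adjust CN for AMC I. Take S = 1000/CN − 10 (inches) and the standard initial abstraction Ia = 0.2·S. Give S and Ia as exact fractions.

Dry (AMC I): CN(I) = 4.2·49/(10 − 0.058·49) = (1029/5)/(3579/500) = 34300/1193 ≈ 28.751
S = 1000/(34300/1193) − 10 = 8500/343 in ≈ 24.781 in
Initial abstraction Ia = S/5 = (8500/343)/5 = 1700/343 ≈ 4.956 in

S = 8500/343 in ≈ 24.781 in; Ia = 1700/343 in ≈ 4.956 in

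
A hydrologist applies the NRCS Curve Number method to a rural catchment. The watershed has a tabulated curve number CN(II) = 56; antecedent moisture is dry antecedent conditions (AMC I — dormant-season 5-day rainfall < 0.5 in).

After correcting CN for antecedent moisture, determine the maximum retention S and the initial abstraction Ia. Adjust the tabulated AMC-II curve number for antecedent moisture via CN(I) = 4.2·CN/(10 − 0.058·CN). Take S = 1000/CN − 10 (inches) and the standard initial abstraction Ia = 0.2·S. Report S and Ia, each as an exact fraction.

S = 2750/147 in ≈ 18.707 in; Ia = 550/147 in ≈ 3.741 in

Dry (AMC I): CN(I) = 4.2·56/(10 − 0.058·56) = (1176/5)/(844/125) = 7350/211 ≈ 34.834
Retention S: 1000/CN − 10 with CN=34.834 → S = 2750/147 ≈ 18.707 in
Ia = 0.2S: 0.2·18.707 = 3.741 in (exactly 550/147)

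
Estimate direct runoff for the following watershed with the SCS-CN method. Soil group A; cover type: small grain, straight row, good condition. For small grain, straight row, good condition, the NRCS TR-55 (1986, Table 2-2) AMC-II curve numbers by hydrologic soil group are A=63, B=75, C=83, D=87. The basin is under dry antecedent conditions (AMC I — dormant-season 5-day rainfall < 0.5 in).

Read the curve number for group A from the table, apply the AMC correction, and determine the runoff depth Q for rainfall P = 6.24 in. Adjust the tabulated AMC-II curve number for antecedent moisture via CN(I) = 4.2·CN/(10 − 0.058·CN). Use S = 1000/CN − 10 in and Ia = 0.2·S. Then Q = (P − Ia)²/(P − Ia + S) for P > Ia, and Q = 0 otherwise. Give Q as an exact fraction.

NRCS table: small grain, straight row, good condition, soil group A → CN(II) = 63
CN(I) from CN(II)=63: (4.2·63)/(10 − 0.058·63) = 132300/3173 ≈ 41.696
Retention S: 1000/CN − 10 with CN=41.696 → S = 18500/1323 ≈ 13.983 in
Ia = 0.2·(18500/1323) = 3700/1323 in ≈ 2.797 in
Since P=6.240 > Ia=2.797: effective rainfall P−Ia = 113888/33075 in
Q: (113888/33075)² ÷ (576388/33075) = 3242619136/4766008275 in (≈ 0.680 in)

Q = 3242619136/4766008275 in ≈ 0.680 in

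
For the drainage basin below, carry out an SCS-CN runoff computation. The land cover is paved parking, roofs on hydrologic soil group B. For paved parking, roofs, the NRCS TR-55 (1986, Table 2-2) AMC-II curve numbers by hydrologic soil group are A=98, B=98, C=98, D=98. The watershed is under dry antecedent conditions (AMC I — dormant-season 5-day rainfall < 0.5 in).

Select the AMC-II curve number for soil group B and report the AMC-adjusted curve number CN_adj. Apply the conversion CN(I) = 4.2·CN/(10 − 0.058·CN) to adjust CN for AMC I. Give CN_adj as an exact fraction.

CN_adj = 102900/1079 ≈ 95.366

NRCS table: paved parking, roofs, soil group B → CN(II) = 98
CN(I) from CN(II)=98: (4.2·98)/(10 − 0.058·98) = 102900/1079 ≈ 95.366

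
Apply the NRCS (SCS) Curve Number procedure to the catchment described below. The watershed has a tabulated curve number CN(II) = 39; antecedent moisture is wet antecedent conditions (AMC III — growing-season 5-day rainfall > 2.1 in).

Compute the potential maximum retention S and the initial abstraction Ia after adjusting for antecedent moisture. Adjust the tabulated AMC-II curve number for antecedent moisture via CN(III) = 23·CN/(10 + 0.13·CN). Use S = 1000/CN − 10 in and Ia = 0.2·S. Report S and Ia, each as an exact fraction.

S = 6100/897 in ≈ 6.800 in; Ia = 1220/897 in ≈ 1.360 in

Wet (AMC III): CN(III) = 23·39/(10 + 0.13·39) = 897/(1507/100) = 89700/1507 ≈ 59.522
S = 1000/(89700/1507) − 10 = 6100/897 in ≈ 6.800 in
Ia = 0.2S: 0.2·6.800 = 1.360 in (exactly 1220/897)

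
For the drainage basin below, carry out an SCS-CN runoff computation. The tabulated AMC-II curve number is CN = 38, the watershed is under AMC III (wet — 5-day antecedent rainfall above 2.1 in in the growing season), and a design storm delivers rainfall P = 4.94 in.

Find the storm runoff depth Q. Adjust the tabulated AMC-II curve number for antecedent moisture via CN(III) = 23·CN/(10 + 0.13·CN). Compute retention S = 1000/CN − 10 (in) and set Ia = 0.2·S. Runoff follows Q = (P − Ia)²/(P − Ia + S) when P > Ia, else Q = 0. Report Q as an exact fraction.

Q = 5919609721/5067867150 in ≈ 1.168 in

Adjust CN=38 to AMC III: 23·38/(10 + 0.13·38) → 874 ÷ (747/50) = 43700/747 ≈ 58.501
Retention S: 1000/CN − 10 with CN=58.501 → S = 3100/437 ≈ 7.094 in
Initial abstraction Ia = S/5 = (3100/437)/5 = 620/437 ≈ 1.419 in
Since P=4.940 > Ia=1.419: effective rainfall P−Ia = 76939/21850 in
Q: (76939/21850)² ÷ (231939/21850) = 5919609721/5067867150 in (≈ 1.168 in)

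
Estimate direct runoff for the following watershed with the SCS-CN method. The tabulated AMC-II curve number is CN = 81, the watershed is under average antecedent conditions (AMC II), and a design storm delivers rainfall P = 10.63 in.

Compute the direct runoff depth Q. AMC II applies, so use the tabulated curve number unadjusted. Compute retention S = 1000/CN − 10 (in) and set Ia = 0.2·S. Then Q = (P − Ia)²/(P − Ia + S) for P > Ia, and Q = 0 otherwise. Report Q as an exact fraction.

Q = 6773783809/820554300 in ≈ 8.255 in

CN(II) = 81; AMC II needs no correction.
Max retention: S = 1000/81 − 10 = 190/81 in (≈ 2.346 in)
Ia = 0.2S: 0.2·2.346 = 0.469 in (exactly 38/81)
Excess rainfall: 10.630 − 0.469 = 10.161 in; P > Ia so Q > 0
Runoff Q = (P−Ia)²/(P−Ia+S) = (10.161)²/(10.161+2.346) = 6773783809/820554300 ≈ 8.255 in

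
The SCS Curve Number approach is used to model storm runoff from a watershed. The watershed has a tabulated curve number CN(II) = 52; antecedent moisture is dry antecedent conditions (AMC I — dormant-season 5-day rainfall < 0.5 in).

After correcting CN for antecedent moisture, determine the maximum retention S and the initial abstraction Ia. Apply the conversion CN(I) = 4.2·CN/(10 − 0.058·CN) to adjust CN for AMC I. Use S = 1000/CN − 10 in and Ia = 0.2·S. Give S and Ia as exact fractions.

Dry (AMC I): CN(I) = 4.2·52/(10 − 0.058·52) = (1092/5)/(873/125) = 9100/291 ≈ 31.271
S = 1000/(9100/291) − 10 = 2000/91 in ≈ 21.978 in
Ia = 0.2S: 0.2·21.978 = 4.396 in (exactly 400/91)

S = 2000/91 in ≈ 21.978 in; Ia = 400/91 in ≈ 4.396 in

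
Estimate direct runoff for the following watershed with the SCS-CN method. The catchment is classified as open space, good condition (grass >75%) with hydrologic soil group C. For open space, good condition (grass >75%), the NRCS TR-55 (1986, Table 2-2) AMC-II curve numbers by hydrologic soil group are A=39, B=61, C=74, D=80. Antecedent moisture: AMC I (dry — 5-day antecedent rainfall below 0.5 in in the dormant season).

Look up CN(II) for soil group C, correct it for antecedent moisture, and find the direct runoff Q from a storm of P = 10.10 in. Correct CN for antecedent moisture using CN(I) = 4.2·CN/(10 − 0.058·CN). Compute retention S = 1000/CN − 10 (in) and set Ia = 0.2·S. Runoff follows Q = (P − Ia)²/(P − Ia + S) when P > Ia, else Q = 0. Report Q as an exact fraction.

NRCS table: open space, good condition (grass >75%), soil group C → CN(II) = 74
Adjust CN=74 to AMC I: 4.2·74/(10 − 0.058·74) → (1554/5) ÷ (1427/250) = 77700/1427 ≈ 54.450
Retention S: 1000/CN − 10 with CN=54.450 → S = 6500/777 ≈ 8.366 in
Ia = 0.2·(6500/777) = 1300/777 in ≈ 1.673 in
P − Ia = 10.100 − 1.673 = 65477/7770 ≈ 8.427 in (> 0, runoff occurs)
Q: (65477/7770)² ÷ (130477/7770) = 4287237529/1013806290 in (≈ 4.229 in)

Q = 4287237529/1013806290 in ≈ 4.229 in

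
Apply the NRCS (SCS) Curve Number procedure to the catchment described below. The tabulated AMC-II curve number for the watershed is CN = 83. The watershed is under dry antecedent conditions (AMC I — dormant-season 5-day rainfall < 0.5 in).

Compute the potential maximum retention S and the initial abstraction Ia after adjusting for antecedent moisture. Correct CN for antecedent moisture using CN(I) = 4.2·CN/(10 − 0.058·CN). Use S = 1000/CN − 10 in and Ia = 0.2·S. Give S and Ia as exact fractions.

Dry (AMC I): CN(I) = 4.2·83/(10 − 0.058·83) = (1743/5)/(2593/500) = 174300/2593 ≈ 67.219
Retention S: 1000/CN − 10 with CN=67.219 → S = 8500/1743 ≈ 4.877 in
Ia = 0.2S: 0.2·4.877 = 0.975 in (exactly 1700/1743)

S = 8500/1743 in ≈ 4.877 in; Ia = 1700/1743 in ≈ 0.975 in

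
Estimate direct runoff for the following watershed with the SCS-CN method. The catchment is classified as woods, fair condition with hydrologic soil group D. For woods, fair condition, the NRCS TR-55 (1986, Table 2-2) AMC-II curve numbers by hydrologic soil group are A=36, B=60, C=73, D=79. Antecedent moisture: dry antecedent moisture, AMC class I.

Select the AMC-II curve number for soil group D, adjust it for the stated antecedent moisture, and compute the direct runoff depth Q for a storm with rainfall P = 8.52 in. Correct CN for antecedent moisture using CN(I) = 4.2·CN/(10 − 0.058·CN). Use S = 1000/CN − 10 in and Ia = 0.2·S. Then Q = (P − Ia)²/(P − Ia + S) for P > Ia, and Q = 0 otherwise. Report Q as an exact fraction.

NRCS table: woods, fair condition, soil group D → CN(II) = 79
Adjust CN=79 to AMC I: 4.2·79/(10 − 0.058·79) → (1659/5) ÷ (2709/500) = 7900/129 ≈ 61.240
Retention S: 1000/CN − 10 with CN=61.240 → S = 500/79 ≈ 6.329 in
Ia = 0.2S: 0.2·6.329 = 1.266 in (exactly 100/79)
Since P=8.520 > Ia=1.266: effective rainfall P−Ia = 14327/1975 in
Runoff Q = (P−Ia)²/(P−Ia+S) = (7.254)²/(7.254+6.329) = 205262929/52983325 ≈ 3.874 in

Q = 205262929/52983325 in ≈ 3.874 in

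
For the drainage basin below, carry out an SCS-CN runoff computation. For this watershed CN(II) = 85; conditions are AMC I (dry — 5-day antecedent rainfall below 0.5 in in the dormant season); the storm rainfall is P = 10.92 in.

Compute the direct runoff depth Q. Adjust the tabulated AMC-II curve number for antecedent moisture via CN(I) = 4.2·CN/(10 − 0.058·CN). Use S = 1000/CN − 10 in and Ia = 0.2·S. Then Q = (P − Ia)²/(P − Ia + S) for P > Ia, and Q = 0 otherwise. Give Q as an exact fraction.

Q = 899220169/126398825 in ≈ 7.114 in

Dry (AMC I): CN(I) = 4.2·85/(10 − 0.058·85) = 357/(507/100) = 11900/169 ≈ 70.414
Max retention: S = 1000/(11900/169) − 10 = 500/119 in (≈ 4.202 in)
Initial abstraction Ia = S/5 = (500/119)/5 = 100/119 ≈ 0.840 in
Excess rainfall: 10.920 − 0.840 = 10.080 in; P > Ia so Q > 0
Runoff Q = (P−Ia)²/(P−Ia+S) = (10.080)²/(10.080+4.202) = 899220169/126398825 ≈ 7.114 in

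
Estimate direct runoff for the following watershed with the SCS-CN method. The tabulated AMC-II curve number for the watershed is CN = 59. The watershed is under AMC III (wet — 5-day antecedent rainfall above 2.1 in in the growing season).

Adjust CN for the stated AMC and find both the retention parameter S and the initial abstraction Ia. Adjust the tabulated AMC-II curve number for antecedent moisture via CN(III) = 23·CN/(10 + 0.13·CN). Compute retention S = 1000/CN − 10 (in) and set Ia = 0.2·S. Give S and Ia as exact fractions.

CN(III) from CN(II)=59: (23·59)/(10 + 0.13·59) = 135700/1767 ≈ 76.797
S = 1000/(135700/1767) − 10 = 4100/1357 in ≈ 3.021 in
Ia = 0.2·(4100/1357) = 820/1357 in ≈ 0.604 in

S = 4100/1357 in ≈ 3.021 in; Ia = 820/1357 in ≈ 0.604 in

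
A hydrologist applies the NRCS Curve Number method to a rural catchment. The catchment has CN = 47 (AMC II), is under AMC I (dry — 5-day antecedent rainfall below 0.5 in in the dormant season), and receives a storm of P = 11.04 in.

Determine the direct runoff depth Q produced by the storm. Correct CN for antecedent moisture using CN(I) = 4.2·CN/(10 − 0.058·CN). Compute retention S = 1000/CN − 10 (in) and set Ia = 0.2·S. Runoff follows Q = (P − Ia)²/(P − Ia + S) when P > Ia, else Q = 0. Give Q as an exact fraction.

Q = 4893841936/4949879025 in ≈ 0.989 in

CN(I) from CN(II)=47: (4.2·47)/(10 − 0.058·47) = 98700/3637 ≈ 27.138
S = 1000/(98700/3637) − 10 = 26500/987 in ≈ 26.849 in
Initial abstraction Ia = S/5 = (26500/987)/5 = 5300/987 ≈ 5.370 in
Excess rainfall: 11.040 − 5.370 = 5.670 in; P > Ia so Q > 0
Runoff Q = (P−Ia)²/(P−Ia+S) = (5.670)²/(5.670+26.849) = 4893841936/4949879025 ≈ 0.989 in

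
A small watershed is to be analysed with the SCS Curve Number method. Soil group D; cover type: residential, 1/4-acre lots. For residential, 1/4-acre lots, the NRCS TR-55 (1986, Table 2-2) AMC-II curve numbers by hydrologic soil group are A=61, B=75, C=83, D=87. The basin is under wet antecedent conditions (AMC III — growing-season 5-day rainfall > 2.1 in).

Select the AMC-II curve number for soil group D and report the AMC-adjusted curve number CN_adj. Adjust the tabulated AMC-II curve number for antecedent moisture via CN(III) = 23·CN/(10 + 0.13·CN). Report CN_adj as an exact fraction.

NRCS table: residential, 1/4-acre lots, soil group D → CN(II) = 87
Wet (AMC III): CN(III) = 23·87/(10 + 0.13·87) = 2001/(2131/100) = 200100/2131 ≈ 93.900

CN_adj = 200100/2131 ≈ 93.900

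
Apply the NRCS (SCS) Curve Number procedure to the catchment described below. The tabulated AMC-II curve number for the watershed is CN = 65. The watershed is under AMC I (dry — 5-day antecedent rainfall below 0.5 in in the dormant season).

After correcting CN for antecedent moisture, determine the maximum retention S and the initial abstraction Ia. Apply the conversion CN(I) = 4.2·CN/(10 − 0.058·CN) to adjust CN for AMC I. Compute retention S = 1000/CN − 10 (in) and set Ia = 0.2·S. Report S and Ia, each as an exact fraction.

S = 500/39 in ≈ 12.821 in; Ia = 100/39 in ≈ 2.564 in

Adjust CN=65 to AMC I: 4.2·65/(10 − 0.058·65) → 273 ÷ (623/100) = 3900/89 ≈ 43.820
Retention S: 1000/CN − 10 with CN=43.820 → S = 500/39 ≈ 12.821 in
Ia = 0.2S: 0.2·12.821 = 2.564 in (exactly 100/39)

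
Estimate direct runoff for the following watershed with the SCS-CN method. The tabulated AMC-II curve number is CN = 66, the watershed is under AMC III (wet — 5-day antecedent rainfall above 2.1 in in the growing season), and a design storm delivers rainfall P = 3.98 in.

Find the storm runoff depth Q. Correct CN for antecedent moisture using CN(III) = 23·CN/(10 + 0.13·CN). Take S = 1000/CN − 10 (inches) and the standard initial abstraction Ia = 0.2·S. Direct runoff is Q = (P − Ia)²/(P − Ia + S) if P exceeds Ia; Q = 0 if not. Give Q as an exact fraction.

Wet (AMC III): CN(III) = 23·66/(10 + 0.13·66) = 1518/(929/50) = 75900/929 ≈ 81.701
Retention S: 1000/CN − 10 with CN=81.701 → S = 1700/759 ≈ 2.240 in
Initial abstraction Ia = S/5 = (1700/759)/5 = 340/759 ≈ 0.448 in
Excess rainfall: 3.980 − 0.448 = 3.532 in; P > Ia so Q > 0
Runoff Q = (P−Ia)²/(P−Ia+S) = (3.532)²/(3.532+2.240) = 17966989681/8312605950 ≈ 2.161 in

Q = 17966989681/8312605950 in ≈ 2.161 in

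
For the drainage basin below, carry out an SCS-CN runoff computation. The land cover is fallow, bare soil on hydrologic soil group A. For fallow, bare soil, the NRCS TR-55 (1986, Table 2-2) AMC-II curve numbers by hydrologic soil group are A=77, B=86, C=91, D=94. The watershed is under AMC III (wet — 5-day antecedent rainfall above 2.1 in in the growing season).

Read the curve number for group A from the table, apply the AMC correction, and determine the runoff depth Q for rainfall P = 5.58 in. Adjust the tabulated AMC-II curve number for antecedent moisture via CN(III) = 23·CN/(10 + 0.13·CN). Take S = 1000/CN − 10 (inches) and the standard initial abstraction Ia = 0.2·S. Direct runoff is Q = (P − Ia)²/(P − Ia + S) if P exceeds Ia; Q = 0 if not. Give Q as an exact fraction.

Q = 419553289/98109550 in ≈ 4.276 in

NRCS table: fallow, bare soil, soil group A → CN(II) = 77
CN(III) from CN(II)=77: (23·77)/(10 + 0.13·77) = 7700/87 ≈ 88.506
S = 1000/(7700/87) − 10 = 100/77 in ≈ 1.299 in
Ia = 0.2S: 0.2·1.299 = 0.260 in (exactly 20/77)
P − Ia = 5.580 − 0.260 = 20483/3850 ≈ 5.320 in (> 0, runoff occurs)
Runoff Q = (P−Ia)²/(P−Ia+S) = (5.320)²/(5.320+1.299) = 419553289/98109550 ≈ 4.276 in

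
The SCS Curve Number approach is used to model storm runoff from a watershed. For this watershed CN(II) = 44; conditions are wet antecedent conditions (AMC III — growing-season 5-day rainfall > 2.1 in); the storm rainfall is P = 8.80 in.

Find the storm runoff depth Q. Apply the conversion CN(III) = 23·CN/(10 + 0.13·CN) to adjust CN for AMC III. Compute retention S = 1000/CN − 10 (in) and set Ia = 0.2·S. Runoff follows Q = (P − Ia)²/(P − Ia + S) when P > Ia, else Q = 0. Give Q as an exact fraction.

Q = 23677956/5291495 in ≈ 4.475 in

Adjust CN=44 to AMC III: 23·44/(10 + 0.13·44) → 1012 ÷ (393/25) = 25300/393 ≈ 64.377
Max retention: S = 1000/(25300/393) − 10 = 1400/253 in (≈ 5.534 in)
Ia = 0.2·(1400/253) = 280/253 in ≈ 1.107 in
Excess rainfall: 8.800 − 1.107 = 7.693 in; P > Ia so Q > 0
Q = (9732/1265)²/((9732/1265) + 1400/253) = (94711824/1600225)/(16732/1265) = 23677956/5291495 in ≈ 4.475 in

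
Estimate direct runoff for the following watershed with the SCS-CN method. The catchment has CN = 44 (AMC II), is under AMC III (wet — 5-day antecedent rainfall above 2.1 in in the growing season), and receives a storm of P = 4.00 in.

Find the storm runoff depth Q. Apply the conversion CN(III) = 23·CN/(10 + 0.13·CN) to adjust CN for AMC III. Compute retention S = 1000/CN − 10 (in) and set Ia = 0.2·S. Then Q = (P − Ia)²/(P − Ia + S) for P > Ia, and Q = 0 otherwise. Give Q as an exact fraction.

Q = 133956/134849 in ≈ 0.993 in

Wet (AMC III): CN(III) = 23·44/(10 + 0.13·44) = 1012/(393/25) = 25300/393 ≈ 64.377
Retention S: 1000/CN − 10 with CN=64.377 → S = 1400/253 ≈ 5.534 in
Initial abstraction Ia = S/5 = (1400/253)/5 = 280/253 ≈ 1.107 in
P − Ia = 4.000 − 1.107 = 732/253 ≈ 2.893 in (> 0, runoff occurs)
Runoff Q = (P−Ia)²/(P−Ia+S) = (2.893)²/(2.893+5.534) = 133956/134849 ≈ 0.993 in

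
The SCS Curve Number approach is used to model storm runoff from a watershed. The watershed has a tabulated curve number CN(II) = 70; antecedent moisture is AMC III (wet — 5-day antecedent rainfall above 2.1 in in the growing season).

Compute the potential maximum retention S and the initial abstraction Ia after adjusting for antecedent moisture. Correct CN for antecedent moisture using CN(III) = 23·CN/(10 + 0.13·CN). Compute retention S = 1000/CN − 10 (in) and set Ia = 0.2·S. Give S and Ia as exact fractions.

S = 300/161 in ≈ 1.863 in; Ia = 60/161 in ≈ 0.373 in

Wet (AMC III): CN(III) = 23·70/(10 + 0.13·70) = 1610/(191/10) = 16100/191 ≈ 84.293
S = 1000/(16100/191) − 10 = 300/161 in ≈ 1.863 in
Initial abstraction Ia = S/5 = (300/161)/5 = 60/161 ≈ 0.373 in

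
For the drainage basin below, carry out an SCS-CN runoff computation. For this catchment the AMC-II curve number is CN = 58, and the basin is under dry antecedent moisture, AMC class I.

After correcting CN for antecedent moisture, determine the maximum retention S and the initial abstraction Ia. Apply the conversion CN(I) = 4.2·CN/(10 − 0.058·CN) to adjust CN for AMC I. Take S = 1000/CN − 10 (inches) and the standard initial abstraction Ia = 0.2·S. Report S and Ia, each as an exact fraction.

Dry (AMC I): CN(I) = 4.2·58/(10 − 0.058·58) = (1218/5)/(1659/250) = 2900/79 ≈ 36.709
S = 1000/(2900/79) − 10 = 500/29 in ≈ 17.241 in
Ia = 0.2S: 0.2·17.241 = 3.448 in (exactly 100/29)

S = 500/29 in ≈ 17.241 in; Ia = 100/29 in ≈ 3.448 in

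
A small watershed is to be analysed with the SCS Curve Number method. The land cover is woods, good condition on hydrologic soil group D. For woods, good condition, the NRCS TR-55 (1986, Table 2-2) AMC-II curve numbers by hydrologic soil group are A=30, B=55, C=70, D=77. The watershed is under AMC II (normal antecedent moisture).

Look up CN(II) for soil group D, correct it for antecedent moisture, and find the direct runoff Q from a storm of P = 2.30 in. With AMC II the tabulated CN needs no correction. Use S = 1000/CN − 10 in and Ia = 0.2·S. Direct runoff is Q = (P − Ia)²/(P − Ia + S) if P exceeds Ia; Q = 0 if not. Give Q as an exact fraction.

NRCS table: woods, good condition, soil group D → CN(II) = 77
Average conditions: CN = 77 (no AMC adjustment).
Max retention: S = 1000/77 − 10 = 230/77 in (≈ 2.987 in)
Ia = 0.2S: 0.2·2.987 = 0.597 in (exactly 46/77)
Excess rainfall: 2.300 − 0.597 = 1.703 in; P > Ia so Q > 0
Q = (1311/770)²/((1311/770) + 230/77) = (1718721/592900)/(3611/770) = 74727/120890 in ≈ 0.618 in

Q = 74727/120890 in ≈ 0.618 in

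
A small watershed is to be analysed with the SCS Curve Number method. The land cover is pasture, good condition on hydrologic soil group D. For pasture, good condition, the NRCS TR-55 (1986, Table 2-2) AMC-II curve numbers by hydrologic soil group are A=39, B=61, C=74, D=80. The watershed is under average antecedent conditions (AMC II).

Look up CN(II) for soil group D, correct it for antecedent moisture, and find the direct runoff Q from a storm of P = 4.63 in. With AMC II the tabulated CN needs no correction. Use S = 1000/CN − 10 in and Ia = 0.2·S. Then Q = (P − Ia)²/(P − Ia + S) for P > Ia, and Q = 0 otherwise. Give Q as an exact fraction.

NRCS table: pasture, good condition, soil group D → CN(II) = 80
Average conditions: CN = 80 (no AMC adjustment).
S = 1000/80 − 10 = 5/2 in ≈ 2.500 in
Ia = 0.2·(5/2) = 1/2 in ≈ 0.500 in
Since P=4.630 > Ia=0.500: effective rainfall P−Ia = 413/100 in
Q = (413/100)²/((413/100) + 5/2) = (170569/10000)/(663/100) = 170569/66300 in ≈ 2.573 in

Q = 170569/66300 in ≈ 2.573 in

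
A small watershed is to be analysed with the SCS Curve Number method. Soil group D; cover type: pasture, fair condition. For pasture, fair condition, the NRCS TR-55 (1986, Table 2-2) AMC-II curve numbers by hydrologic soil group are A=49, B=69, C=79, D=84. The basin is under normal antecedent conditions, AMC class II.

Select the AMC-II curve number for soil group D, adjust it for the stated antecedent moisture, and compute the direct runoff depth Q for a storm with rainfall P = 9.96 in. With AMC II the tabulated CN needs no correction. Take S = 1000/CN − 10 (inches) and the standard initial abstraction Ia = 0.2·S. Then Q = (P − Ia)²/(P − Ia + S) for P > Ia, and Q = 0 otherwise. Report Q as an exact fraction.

Q = 25290841/3165225 in ≈ 7.990 in

NRCS table: pasture, fair condition, soil group D → CN(II) = 84
AMC II — tabulated CN = 84 applies directly.
Retention S: 1000/CN − 10 with CN=84.000 → S = 40/21 ≈ 1.905 in
Ia = 0.2·(40/21) = 8/21 in ≈ 0.381 in
Excess rainfall: 9.960 − 0.381 = 9.579 in; P > Ia so Q > 0
Runoff Q = (P−Ia)²/(P−Ia+S) = (9.579)²/(9.579+1.905) = 25290841/3165225 ≈ 7.990 in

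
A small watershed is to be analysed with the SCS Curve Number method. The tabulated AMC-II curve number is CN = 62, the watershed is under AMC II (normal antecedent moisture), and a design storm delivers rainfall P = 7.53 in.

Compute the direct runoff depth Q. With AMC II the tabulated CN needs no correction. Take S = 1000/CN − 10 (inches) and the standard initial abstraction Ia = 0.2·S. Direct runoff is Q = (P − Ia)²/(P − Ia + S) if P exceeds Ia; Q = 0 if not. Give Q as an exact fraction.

CN(II) = 62; AMC II needs no correction.
S = 1000/62 − 10 = 190/31 in ≈ 6.129 in
Initial abstraction Ia = S/5 = (190/31)/5 = 38/31 ≈ 1.226 in
Since P=7.530 > Ia=1.226: effective rainfall P−Ia = 19543/3100 in
Q = (19543/3100)²/((19543/3100) + 190/31) = (381928849/9610000)/(38543/3100) = 381928849/119483300 in ≈ 3.197 in

Q = 381928849/119483300 in ≈ 3.197 in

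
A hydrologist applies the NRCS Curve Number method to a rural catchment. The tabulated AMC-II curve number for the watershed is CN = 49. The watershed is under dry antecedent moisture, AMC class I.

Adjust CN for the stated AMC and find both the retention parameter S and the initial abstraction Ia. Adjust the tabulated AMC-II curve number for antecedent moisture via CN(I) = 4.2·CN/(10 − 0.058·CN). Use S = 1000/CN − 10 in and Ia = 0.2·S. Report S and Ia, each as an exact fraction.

Adjust CN=49 to AMC I: 4.2·49/(10 − 0.058·49) → (1029/5) ÷ (3579/500) = 34300/1193 ≈ 28.751
Retention S: 1000/CN − 10 with CN=28.751 → S = 8500/343 ≈ 24.781 in
Initial abstraction Ia = S/5 = (8500/343)/5 = 1700/343 ≈ 4.956 in

S = 8500/343 in ≈ 24.781 in; Ia = 1700/343 in ≈ 4.956 in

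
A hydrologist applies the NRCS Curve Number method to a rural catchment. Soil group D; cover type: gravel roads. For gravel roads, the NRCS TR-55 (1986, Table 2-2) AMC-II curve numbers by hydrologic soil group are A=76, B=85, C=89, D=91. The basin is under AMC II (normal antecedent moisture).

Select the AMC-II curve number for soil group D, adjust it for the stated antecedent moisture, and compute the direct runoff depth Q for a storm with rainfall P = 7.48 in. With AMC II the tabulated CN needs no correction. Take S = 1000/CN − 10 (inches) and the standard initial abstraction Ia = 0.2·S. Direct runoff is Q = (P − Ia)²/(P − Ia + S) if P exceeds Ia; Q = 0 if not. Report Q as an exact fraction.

Q = 274465489/42808675 in ≈ 6.411 in

NRCS table: gravel roads, soil group D → CN(II) = 91
Average conditions: CN = 91 (no AMC adjustment).
S = 1000/91 − 10 = 90/91 in ≈ 0.989 in
Initial abstraction Ia = S/5 = (90/91)/5 = 18/91 ≈ 0.198 in
Excess rainfall: 7.480 − 0.198 = 7.282 in; P > Ia so Q > 0
Q: (16567/2275)² ÷ (18817/2275) = 274465489/42808675 in (≈ 6.411 in)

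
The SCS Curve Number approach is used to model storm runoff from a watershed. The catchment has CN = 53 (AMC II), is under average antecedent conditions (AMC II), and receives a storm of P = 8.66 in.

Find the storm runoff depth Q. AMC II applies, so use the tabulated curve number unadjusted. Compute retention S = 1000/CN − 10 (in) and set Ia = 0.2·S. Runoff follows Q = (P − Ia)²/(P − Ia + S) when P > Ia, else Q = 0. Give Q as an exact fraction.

Q = 333026001/110634850 in ≈ 3.010 in

CN(II) = 53; AMC II needs no correction.
S = 1000/53 − 10 = 470/53 in ≈ 8.868 in
Initial abstraction Ia = S/5 = (470/53)/5 = 94/53 ≈ 1.774 in
P − Ia = 8.660 − 1.774 = 18249/2650 ≈ 6.886 in (> 0, runoff occurs)
Q = (18249/2650)²/((18249/2650) + 470/53) = (333026001/7022500)/(41749/2650) = 333026001/110634850 in ≈ 3.010 in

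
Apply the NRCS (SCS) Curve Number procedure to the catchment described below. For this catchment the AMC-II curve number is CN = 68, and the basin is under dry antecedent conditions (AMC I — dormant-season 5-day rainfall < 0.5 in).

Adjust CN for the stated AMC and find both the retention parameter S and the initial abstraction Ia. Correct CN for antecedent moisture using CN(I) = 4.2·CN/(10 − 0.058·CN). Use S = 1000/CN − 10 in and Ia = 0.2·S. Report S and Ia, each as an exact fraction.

S = 4000/357 in ≈ 11.204 in; Ia = 800/357 in ≈ 2.241 in

Dry (AMC I): CN(I) = 4.2·68/(10 − 0.058·68) = (1428/5)/(757/125) = 35700/757 ≈ 47.160
S = 1000/(35700/757) − 10 = 4000/357 in ≈ 11.204 in
Ia = 0.2·(4000/357) = 800/357 in ≈ 2.241 in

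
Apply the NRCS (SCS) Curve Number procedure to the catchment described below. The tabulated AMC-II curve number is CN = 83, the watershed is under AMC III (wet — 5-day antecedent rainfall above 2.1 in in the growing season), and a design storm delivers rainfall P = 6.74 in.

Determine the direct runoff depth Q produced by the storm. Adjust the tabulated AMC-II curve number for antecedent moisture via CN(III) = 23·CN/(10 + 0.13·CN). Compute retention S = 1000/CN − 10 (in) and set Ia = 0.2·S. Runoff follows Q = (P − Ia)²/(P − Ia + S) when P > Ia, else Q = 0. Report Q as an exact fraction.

Q = 392293026889/67896734850 in ≈ 5.778 in

CN(III) from CN(II)=83: (23·83)/(10 + 0.13·83) = 190900/2079 ≈ 91.823
Max retention: S = 1000/(190900/2079) − 10 = 1700/1909 in (≈ 0.891 in)
Ia = 0.2·(1700/1909) = 340/1909 in ≈ 0.178 in
Excess rainfall: 6.740 − 0.178 = 6.562 in; P > Ia so Q > 0
Runoff Q = (P−Ia)²/(P−Ia+S) = (6.562)²/(6.562+0.891) = 392293026889/67896734850 ≈ 5.778 in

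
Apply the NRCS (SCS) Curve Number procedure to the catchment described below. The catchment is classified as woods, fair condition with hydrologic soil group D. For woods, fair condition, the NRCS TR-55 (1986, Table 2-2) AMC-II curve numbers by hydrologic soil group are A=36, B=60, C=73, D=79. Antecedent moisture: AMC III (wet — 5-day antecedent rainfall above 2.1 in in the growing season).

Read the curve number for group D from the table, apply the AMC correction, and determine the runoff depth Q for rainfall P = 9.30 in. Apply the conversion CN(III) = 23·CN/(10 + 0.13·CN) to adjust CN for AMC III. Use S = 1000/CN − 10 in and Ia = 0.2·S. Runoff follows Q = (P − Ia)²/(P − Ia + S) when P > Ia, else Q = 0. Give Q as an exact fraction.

Q = 9050925987/1125213590 in ≈ 8.044 in

NRCS table: woods, fair condition, soil group D → CN(II) = 79
CN(III) from CN(II)=79: (23·79)/(10 + 0.13·79) = 181700/2027 ≈ 89.640
S = 1000/(181700/2027) − 10 = 2100/1817 in ≈ 1.156 in
Ia = 0.2·(2100/1817) = 420/1817 in ≈ 0.231 in
P − Ia = 9.300 − 0.231 = 164781/18170 ≈ 9.069 in (> 0, runoff occurs)
Runoff Q = (P−Ia)²/(P−Ia+S) = (9.069)²/(9.069+1.156) = 9050925987/1125213590 ≈ 8.044 in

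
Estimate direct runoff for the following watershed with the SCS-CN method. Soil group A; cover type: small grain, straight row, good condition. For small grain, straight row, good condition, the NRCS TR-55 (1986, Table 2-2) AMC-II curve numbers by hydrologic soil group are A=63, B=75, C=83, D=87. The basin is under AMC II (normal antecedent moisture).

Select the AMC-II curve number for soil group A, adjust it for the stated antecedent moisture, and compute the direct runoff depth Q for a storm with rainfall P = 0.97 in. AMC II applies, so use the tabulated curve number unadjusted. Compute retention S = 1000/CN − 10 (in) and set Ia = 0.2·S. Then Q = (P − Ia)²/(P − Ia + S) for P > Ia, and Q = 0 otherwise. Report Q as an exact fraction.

NRCS table: small grain, straight row, good condition, soil group A → CN(II) = 63
AMC II — tabulated CN = 63 applies directly.
S = 1000/63 − 10 = 370/63 in ≈ 5.873 in
Ia = 0.2·(370/63) = 74/63 in ≈ 1.175 in
P = 0.970 ≤ Ia = 1.175 in: entire storm abstracted, Q = 0.

Q = 0 in ≈ 0.000 in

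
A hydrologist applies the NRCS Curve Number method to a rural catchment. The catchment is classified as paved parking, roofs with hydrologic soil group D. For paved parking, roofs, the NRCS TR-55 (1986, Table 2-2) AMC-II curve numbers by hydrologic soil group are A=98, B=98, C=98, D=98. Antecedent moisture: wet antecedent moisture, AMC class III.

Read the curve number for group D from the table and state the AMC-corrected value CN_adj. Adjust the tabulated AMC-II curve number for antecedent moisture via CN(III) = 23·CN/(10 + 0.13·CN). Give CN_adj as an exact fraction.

NRCS table: paved parking, roofs, soil group D → CN(II) = 98
CN(III) from CN(II)=98: (23·98)/(10 + 0.13·98) = 112700/1137 ≈ 99.120

CN_adj = 112700/1137 ≈ 99.120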